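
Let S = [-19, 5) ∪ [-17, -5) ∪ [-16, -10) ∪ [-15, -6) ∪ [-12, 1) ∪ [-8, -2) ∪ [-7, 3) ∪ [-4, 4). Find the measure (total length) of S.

24

Merged: [-19, 5).
Length: 24.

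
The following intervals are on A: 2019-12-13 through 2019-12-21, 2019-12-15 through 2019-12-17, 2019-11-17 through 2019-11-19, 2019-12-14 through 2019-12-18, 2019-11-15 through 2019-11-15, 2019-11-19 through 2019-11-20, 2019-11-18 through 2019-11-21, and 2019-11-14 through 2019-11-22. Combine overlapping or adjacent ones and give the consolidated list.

2019-11-14 through 2019-11-22, 2019-12-13 through 2019-12-21

Sort by start: 2019-11-14 through 2019-11-22, 2019-11-15 through 2019-11-15, 2019-11-17 through 2019-11-19, 2019-11-18 through 2019-11-21, 2019-11-19 through 2019-11-20, 2019-12-13 through 2019-12-21, 2019-12-14 through 2019-12-18, 2019-12-15 through 2019-12-17.
2019-11-15 through 2019-11-15 overlaps/touches 2019-11-14 through 2019-11-22 → extend to 2019-11-14 through 2019-11-22.
2019-11-17 through 2019-11-19 overlaps/touches 2019-11-14 through 2019-11-22 → extend to 2019-11-14 through 2019-11-22.
2019-11-18 through 2019-11-21 overlaps/touches 2019-11-14 through 2019-11-22 → extend to 2019-11-14 through 2019-11-22.
2019-11-19 through 2019-11-20 overlaps/touches 2019-11-14 through 2019-11-22 → extend to 2019-11-14 through 2019-11-22.
2019-12-13 through 2019-12-21 is disjoint → start new block.
2019-12-14 through 2019-12-18 overlaps/touches 2019-12-13 through 2019-12-21 → extend to 2019-12-13 through 2019-12-21.
2019-12-15 through 2019-12-17 overlaps/touches 2019-12-13 through 2019-12-21 → extend to 2019-12-13 through 2019-12-21.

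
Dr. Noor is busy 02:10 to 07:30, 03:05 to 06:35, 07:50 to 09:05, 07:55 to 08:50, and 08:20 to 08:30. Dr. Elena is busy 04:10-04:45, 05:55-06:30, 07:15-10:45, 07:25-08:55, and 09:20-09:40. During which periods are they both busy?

A, merged: 02:10–07:30, 07:50–09:05.
B, merged: 04:10–04:45, 05:55–06:30, 07:15–10:45.
02:10–07:30 meets the second set on 04:10–04:45, 05:55–06:30, 07:15–07:30.
07:50–09:05 meets the second set on 07:50–09:05.

04:10–04:45, 05:55–06:30, 07:15–07:30, 07:50–09:05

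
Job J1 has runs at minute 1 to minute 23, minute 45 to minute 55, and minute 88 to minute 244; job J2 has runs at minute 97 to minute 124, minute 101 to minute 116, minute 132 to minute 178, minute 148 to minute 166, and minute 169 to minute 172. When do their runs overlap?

B, merged: minute 97 to minute 124, minute 132 to minute 178.
minute 1 to minute 23: no overlap with the second set.
minute 45 to minute 55: no overlap with the second set.
minute 88 to minute 244 meets the second set on minute 97 to minute 124, minute 132 to minute 178.

minute 97 to minute 124, minute 132 to minute 178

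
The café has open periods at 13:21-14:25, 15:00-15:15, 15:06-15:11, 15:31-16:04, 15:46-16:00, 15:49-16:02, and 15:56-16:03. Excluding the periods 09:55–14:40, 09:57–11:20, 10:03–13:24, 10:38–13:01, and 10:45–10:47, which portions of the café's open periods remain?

Merge the first list: 13:21–14:25, 15:00–15:15, 15:31–16:04.
Merge the second list: 09:55–14:40.
13:21–14:25: entirely removed.
15:00–15:15: nothing removed.
15:31–16:04: nothing removed.

15:00–15:15, 15:31–16:04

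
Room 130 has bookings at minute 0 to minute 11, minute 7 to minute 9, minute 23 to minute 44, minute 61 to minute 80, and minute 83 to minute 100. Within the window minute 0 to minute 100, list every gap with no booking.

The merged coverage is minute 0 to minute 11, minute 23 to minute 44, minute 61 to minute 80, minute 83 to minute 100.
Complement within minute 0 to minute 100: minute 11 to minute 23, minute 44 to minute 61, minute 80 to minute 83.

minute 11 to minute 23, minute 44 to minute 61, minute 80 to minute 83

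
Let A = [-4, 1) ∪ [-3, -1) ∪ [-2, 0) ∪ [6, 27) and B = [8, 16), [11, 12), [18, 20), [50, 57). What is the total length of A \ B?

Merge the first list: [-4, 1), [6, 27).
Merge the second list: [8, 16), [18, 20), [50, 57).
A \ B = [-4, 1), [6, 8), [16, 18), [20, 27).
Total: 5 + 2 + 2 + 7 = 16.

16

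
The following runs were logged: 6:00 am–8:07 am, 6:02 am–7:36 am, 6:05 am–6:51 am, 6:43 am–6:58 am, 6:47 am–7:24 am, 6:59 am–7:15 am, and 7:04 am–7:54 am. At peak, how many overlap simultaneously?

5

At 6:47 am, 5 of the intervals are simultaneously active.
No point has more.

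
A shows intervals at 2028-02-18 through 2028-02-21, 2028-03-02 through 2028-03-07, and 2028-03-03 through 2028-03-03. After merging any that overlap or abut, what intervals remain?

2028-02-18 through 2028-02-21, 2028-03-02 through 2028-03-07

2028-03-02 through 2028-03-07 is disjoint → start new block.
2028-03-03 through 2028-03-03 overlaps/touches 2028-03-02 through 2028-03-07 → extend to 2028-03-02 through 2028-03-07.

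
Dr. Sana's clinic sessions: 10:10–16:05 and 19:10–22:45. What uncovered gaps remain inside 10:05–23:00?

Covered (merged): 10:10–16:05, 19:10–22:45.
Complement within 10:05–23:00: 10:05–10:10, 16:05–19:10, 22:45–23:00.

10:05–10:10, 16:05–19:10, 22:45–23:00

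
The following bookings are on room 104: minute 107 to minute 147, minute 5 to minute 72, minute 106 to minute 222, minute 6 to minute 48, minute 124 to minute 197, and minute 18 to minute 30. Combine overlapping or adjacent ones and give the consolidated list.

minute 5 to minute 72, minute 106 to minute 222

Sort by start: minute 5 to minute 72, minute 6 to minute 48, minute 18 to minute 30, minute 106 to minute 222, minute 107 to minute 147, minute 124 to minute 197.
minute 6 to minute 48 overlaps/touches minute 5 to minute 72 → extend to minute 5 to minute 72.
minute 18 to minute 30 overlaps/touches minute 5 to minute 72 → extend to minute 5 to minute 72.
minute 106 to minute 222 is disjoint → start new block.
minute 107 to minute 147 overlaps/touches minute 106 to minute 222 → extend to minute 106 to minute 222.
minute 124 to minute 197 overlaps/touches minute 106 to minute 222 → extend to minute 106 to minute 222.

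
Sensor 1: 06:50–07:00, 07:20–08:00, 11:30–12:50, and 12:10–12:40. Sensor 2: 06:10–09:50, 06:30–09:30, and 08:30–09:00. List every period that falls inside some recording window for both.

06:50–07:00, 07:20–08:00

Merge the first list: 06:50–07:00, 07:20–08:00, 11:30–12:50.
Merge the second list: 06:10–09:50.
06:50–07:00 overlaps B on 06:50–07:00.
07:20–08:00 overlaps B on 07:20–08:00.
11:30–12:50 falls entirely outside B.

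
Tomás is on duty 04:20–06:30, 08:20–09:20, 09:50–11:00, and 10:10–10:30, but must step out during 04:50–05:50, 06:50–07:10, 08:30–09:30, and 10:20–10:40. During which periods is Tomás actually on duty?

First set merges to 04:20–06:30, 08:20–09:20, 09:50–11:00.
04:20–06:30 with B removed leaves 04:20–04:50, 05:50–06:30.
08:20–09:20 with B removed leaves 08:20–08:30.
09:50–11:00 with B removed leaves 09:50–10:20, 10:40–11:00.

04:20–04:50, 05:50–06:30, 08:20–08:30, 09:50–10:20, 10:40–11:00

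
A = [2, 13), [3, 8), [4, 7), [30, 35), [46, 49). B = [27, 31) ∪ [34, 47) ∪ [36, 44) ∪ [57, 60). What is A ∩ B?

Merge the first list: [2, 13), [30, 35), [46, 49).
Merge the second list: [27, 31), [34, 47), [57, 60).
[2, 13) falls entirely outside B.
[30, 35) overlaps B on [30, 31), [34, 35).
[46, 49) overlaps B on [46, 47).

[30, 31) ∪ [34, 35) ∪ [46, 47)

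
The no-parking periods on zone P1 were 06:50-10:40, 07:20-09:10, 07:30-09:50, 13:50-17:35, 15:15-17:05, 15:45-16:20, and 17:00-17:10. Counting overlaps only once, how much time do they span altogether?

7 h 35 min

Merged: 06:50–10:40, 13:50–17:35.
Lengths: 3 h 50 min + 3 h 45 min = 7 h 35 min.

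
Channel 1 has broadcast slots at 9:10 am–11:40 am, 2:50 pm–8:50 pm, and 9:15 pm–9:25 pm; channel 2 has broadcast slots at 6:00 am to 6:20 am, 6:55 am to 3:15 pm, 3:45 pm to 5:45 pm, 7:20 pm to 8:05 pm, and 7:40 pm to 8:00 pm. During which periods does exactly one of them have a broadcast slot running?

Merge the second list: 6:00 am–6:20 am, 6:55 am–3:15 pm, 3:45 pm–5:45 pm, 7:20 pm–8:05 pm.
Only in the first: 3:15 pm–3:45 pm, 5:45 pm–7:20 pm, 8:05 pm–8:50 pm, 9:15 pm–9:25 pm.
Only in the second: 6:00 am–6:20 am, 6:55 am–9:10 am, 11:40 am–2:50 pm.
Together these are the periods covered by exactly one.

6:00 am–6:20 am, 6:55 am–9:10 am, 11:40 am–2:50 pm, 3:15 pm–3:45 pm, 5:45 pm–7:20 pm, 8:05 pm–8:50 pm, 9:15 pm–9:25 pm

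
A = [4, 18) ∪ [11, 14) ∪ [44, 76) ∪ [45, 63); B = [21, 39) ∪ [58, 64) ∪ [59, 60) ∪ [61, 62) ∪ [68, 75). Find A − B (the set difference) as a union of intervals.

[4, 18) ∪ [44, 58) ∪ [64, 68) ∪ [75, 76)

First set merges to [4, 18), [44, 76).
Second set merges to [21, 39), [58, 64), [68, 75).
[4, 18) is untouched.
[44, 76) with B removed leaves [44, 58), [64, 68), [75, 76).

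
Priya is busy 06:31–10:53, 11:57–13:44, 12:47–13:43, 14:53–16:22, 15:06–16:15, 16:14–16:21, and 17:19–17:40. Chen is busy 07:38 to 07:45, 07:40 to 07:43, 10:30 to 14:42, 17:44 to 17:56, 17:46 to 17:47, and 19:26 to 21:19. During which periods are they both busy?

07:38–07:45, 10:30–10:53, 11:57–13:44

First set merges to 06:31–10:53, 11:57–13:44, 14:53–16:22, 17:19–17:40.
Second set merges to 07:38–07:45, 10:30–14:42, 17:44–17:56, 19:26–21:19.
06:31–10:53 overlaps B on 07:38–07:45, 10:30–10:53.
11:57–13:44 overlaps B on 11:57–13:44.
14:53–16:22 falls entirely outside B.
17:19–17:40 falls entirely outside B.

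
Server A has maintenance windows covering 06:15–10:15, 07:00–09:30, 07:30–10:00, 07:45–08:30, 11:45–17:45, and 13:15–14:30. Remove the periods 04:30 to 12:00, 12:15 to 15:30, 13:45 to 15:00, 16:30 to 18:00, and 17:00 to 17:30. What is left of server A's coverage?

12:00-12:15, 15:30-16:30

A, merged: 06:15-10:15, 11:45-17:45.
B, merged: 04:30-12:00, 12:15-15:30, 16:30-18:00.
06:15-10:15: fully covered by B → removed.
11:45-17:45 minus B → 12:00-12:15, 15:30-16:30.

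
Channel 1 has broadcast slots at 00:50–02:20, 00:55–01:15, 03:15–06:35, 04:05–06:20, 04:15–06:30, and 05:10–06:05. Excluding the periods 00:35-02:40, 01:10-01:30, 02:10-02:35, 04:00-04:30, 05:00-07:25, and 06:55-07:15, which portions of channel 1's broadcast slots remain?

A, merged: 00:50-02:20, 03:15-06:35.
B, merged: 00:35-02:40, 04:00-04:30, 05:00-07:25.
00:50-02:20: entirely removed.
03:15-06:35 \ B = 03:15-04:00, 04:30-05:00.

03:15-04:00, 04:30-05:00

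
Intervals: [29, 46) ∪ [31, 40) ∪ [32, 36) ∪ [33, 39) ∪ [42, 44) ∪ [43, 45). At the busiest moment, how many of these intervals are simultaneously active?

Sweep endpoints in order; track running count of active intervals.
Peak of 4 reached at 33.

4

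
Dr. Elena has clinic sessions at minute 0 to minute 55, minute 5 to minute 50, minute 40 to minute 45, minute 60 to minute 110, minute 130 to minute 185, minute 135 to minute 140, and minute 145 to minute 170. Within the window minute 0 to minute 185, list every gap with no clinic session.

minute 55 to minute 60, minute 110 to minute 130

The merged coverage is minute 0 to minute 55, minute 60 to minute 110, minute 130 to minute 185.
Uncovered inside minute 0 to minute 185: minute 55 to minute 60, minute 110 to minute 130.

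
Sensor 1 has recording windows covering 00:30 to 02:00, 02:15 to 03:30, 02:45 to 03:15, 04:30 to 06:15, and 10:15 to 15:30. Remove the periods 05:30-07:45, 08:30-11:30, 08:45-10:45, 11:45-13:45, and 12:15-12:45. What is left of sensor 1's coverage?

Merge the first list: 00:30–02:00, 02:15–03:30, 04:30–06:15, 10:15–15:30.
Merge the second list: 05:30–07:45, 08:30–11:30, 11:45–13:45.
00:30–02:00 is untouched.
02:15–03:30 is untouched.
04:30–06:15 with B removed leaves 04:30–05:30.
10:15–15:30 with B removed leaves 11:30–11:45, 13:45–15:30.

00:30–02:00, 02:15–03:30, 04:30–05:30, 11:30–11:45, 13:45–15:30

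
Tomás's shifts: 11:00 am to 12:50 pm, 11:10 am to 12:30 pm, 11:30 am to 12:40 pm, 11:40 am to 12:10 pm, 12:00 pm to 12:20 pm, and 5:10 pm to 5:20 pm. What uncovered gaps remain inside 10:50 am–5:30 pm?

10:50 am–11:00 am, 12:50 pm–5:10 pm, 5:20 pm–5:30 pm

The merged coverage is 11:00 am–12:50 pm, 5:10 pm–5:20 pm.
Uncovered inside 10:50 am–5:30 pm: 10:50 am–11:00 am, 12:50 pm–5:10 pm, 5:20 pm–5:30 pm.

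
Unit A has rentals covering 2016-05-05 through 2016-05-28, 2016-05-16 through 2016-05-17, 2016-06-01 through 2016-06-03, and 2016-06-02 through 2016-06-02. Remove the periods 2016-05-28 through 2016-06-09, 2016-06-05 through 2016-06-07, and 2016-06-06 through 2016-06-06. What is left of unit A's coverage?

2016-05-05 through 2016-05-27

First set merges to 2016-05-05 through 2016-05-28, 2016-06-01 through 2016-06-03.
Second set merges to 2016-05-28 through 2016-06-09.
2016-05-05 through 2016-05-28 minus B → 2016-05-05 through 2016-05-27.
2016-06-01 through 2016-06-03: fully covered by B → removed.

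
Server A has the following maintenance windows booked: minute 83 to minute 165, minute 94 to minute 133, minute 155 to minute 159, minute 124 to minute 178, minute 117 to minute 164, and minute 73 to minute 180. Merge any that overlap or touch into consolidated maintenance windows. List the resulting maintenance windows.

Sort by start: minute 73 to minute 180, minute 83 to minute 165, minute 94 to minute 133, minute 117 to minute 164, minute 124 to minute 178, minute 155 to minute 159.
minute 83 to minute 165 overlaps/touches minute 73 to minute 180 → extend to minute 73 to minute 180.
minute 94 to minute 133 overlaps/touches minute 73 to minute 180 → extend to minute 73 to minute 180.
minute 117 to minute 164 overlaps/touches minute 73 to minute 180 → extend to minute 73 to minute 180.
minute 124 to minute 178 overlaps/touches minute 73 to minute 180 → extend to minute 73 to minute 180.
minute 155 to minute 159 overlaps/touches minute 73 to minute 180 → extend to minute 73 to minute 180.

minute 73 to minute 180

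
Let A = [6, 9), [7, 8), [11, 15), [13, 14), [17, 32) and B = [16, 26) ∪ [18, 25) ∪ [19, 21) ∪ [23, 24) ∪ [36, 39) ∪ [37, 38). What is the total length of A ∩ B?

A, merged: [6, 9), [11, 15), [17, 32).
B, merged: [16, 26), [36, 39).
A ∩ B = [17, 26).
Total: 9.

9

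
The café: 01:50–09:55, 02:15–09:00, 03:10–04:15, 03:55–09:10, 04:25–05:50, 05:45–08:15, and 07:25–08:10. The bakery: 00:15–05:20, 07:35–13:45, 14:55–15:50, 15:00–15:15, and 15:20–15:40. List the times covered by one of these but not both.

Merge the first list: 01:50-09:55.
Merge the second list: 00:15-05:20, 07:35-13:45, 14:55-15:50.
A but not B: 05:20-07:35.
B but not A: 00:15-01:50, 09:55-13:45, 14:55-15:50.
Combining gives A △ B.

00:15-01:50, 05:20-07:35, 09:55-13:45, 14:55-15:50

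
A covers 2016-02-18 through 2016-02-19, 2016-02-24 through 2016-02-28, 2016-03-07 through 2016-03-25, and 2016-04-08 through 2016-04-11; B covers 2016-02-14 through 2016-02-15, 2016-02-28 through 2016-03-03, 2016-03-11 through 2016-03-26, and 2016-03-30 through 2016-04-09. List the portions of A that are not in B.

2016-02-18 through 2016-02-19: no B overlap → unchanged.
2016-02-24 through 2016-02-28 minus B → 2016-02-24 through 2016-02-27.
2016-03-07 through 2016-03-25 minus B → 2016-03-07 through 2016-03-10.
2016-04-08 through 2016-04-11 minus B → 2016-04-10 through 2016-04-11.

2016-02-18 through 2016-02-19, 2016-02-24 through 2016-02-27, 2016-03-07 through 2016-03-10, 2016-04-10 through 2016-04-11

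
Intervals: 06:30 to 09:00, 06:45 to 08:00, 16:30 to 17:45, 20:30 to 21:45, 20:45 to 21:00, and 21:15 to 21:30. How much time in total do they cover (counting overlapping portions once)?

5 h

Merged: 06:30-09:00, 16:30-17:45, 20:30-21:45.
Lengths: 2 h 30 min + 1 h 15 min + 1 h 15 min = 5 h.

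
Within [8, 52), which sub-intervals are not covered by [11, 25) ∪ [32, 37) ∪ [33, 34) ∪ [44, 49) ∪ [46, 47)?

After merging, the occupied span is [11, 25), [32, 37), [44, 49).
Uncovered inside [8, 52): [8, 11), [25, 32), [37, 44), [49, 52).

[8, 11) ∪ [25, 32) ∪ [37, 44) ∪ [49, 52)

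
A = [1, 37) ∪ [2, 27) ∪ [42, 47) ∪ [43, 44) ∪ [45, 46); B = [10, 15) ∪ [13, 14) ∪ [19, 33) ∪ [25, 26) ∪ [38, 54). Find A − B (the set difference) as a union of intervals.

A, merged: [1, 37), [42, 47).
B, merged: [10, 15), [19, 33), [38, 54).
[1, 37) with B removed leaves [1, 10), [15, 19), [33, 37).
[42, 47) lies entirely inside B → drops out.

[1, 10) ∪ [15, 19) ∪ [33, 37)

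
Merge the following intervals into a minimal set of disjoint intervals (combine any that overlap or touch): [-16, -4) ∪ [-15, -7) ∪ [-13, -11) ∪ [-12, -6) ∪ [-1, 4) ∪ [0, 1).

[-15, -7) overlaps/touches [-16, -4) → extend to [-16, -4).
[-13, -11) overlaps/touches [-16, -4) → extend to [-16, -4).
[-12, -6) overlaps/touches [-16, -4) → extend to [-16, -4).
[-1, 4) is disjoint → start new block.
[0, 1) overlaps/touches [-1, 4) → extend to [-1, 4).

[-16, -4) ∪ [-1, 4)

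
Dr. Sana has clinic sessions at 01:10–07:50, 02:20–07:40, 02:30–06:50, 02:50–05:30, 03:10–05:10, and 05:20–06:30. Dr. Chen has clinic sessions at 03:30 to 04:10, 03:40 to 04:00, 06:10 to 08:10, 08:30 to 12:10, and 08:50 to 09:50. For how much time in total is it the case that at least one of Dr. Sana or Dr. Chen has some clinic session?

First set merges to 01:10–07:50.
Second set merges to 03:30–04:10, 06:10–08:10, 08:30–12:10.
A ∪ B = 01:10–08:10, 08:30–12:10.
Total: 7 h + 3 h 40 min = 10 h 40 min.

10 h 40 min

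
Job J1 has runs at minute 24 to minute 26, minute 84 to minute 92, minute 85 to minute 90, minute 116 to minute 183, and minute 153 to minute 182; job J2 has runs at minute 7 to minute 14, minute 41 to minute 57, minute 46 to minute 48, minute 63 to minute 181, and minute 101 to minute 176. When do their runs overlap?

minute 84 to minute 92, minute 116 to minute 181

Merge the first list: minute 24 to minute 26, minute 84 to minute 92, minute 116 to minute 183.
Merge the second list: minute 7 to minute 14, minute 41 to minute 57, minute 63 to minute 181.
minute 24 to minute 26 falls entirely outside B.
minute 84 to minute 92 overlaps B on minute 84 to minute 92.
minute 116 to minute 183 overlaps B on minute 116 to minute 181.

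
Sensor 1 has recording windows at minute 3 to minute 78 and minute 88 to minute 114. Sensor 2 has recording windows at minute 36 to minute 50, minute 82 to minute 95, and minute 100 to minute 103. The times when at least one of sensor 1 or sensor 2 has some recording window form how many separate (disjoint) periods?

A ∪ B = minute 3 to minute 78, minute 82 to minute 114.
That is 2 disjoint pieces.

2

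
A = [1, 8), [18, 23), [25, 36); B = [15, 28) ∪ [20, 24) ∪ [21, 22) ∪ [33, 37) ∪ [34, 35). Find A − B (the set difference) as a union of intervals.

B, merged: [15, 28), [33, 37).
[1, 8): nothing removed.
[18, 23): entirely removed.
[25, 36) \ B = [28, 33).

[1, 8) ∪ [28, 33)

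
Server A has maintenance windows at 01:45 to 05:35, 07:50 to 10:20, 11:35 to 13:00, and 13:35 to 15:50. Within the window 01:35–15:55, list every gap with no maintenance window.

After merging, the occupied span is 01:45-05:35, 07:50-10:20, 11:35-13:00, 13:35-15:50.
Complement within 01:35-15:55: 01:35-01:45, 05:35-07:50, 10:20-11:35, 13:00-13:35, 15:50-15:55.

01:35-01:45, 05:35-07:50, 10:20-11:35, 13:00-13:35, 15:50-15:55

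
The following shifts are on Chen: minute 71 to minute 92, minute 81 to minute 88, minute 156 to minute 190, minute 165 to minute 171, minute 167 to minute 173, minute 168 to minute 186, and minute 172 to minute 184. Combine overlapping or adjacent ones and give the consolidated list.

minute 71 to minute 92, minute 156 to minute 190

minute 81 to minute 88 overlaps/touches minute 71 to minute 92 → extend to minute 71 to minute 92.
minute 156 to minute 190 is disjoint → start new block.
minute 165 to minute 171 overlaps/touches minute 156 to minute 190 → extend to minute 156 to minute 190.
minute 167 to minute 173 overlaps/touches minute 156 to minute 190 → extend to minute 156 to minute 190.
minute 168 to minute 186 overlaps/touches minute 156 to minute 190 → extend to minute 156 to minute 190.
minute 172 to minute 184 overlaps/touches minute 156 to minute 190 → extend to minute 156 to minute 190.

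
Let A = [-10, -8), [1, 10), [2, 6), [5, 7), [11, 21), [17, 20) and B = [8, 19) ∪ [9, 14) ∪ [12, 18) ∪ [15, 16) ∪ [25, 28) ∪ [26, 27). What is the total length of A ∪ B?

25

Merge the first list: [-10, -8), [1, 10), [11, 21).
Merge the second list: [8, 19), [25, 28).
A ∪ B = [-10, -8), [1, 21), [25, 28).
Total: 2 + 20 + 3 = 25.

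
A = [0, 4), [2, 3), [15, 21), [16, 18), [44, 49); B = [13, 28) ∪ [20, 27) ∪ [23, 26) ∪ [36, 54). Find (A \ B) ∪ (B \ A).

Merge the first list: [0, 4), [15, 21), [44, 49).
Merge the second list: [13, 28), [36, 54).
A but not B: [0, 4).
B but not A: [13, 15), [21, 28), [36, 44), [49, 54).
Combining gives A △ B.

[0, 4) ∪ [13, 15) ∪ [21, 28) ∪ [36, 44) ∪ [49, 54)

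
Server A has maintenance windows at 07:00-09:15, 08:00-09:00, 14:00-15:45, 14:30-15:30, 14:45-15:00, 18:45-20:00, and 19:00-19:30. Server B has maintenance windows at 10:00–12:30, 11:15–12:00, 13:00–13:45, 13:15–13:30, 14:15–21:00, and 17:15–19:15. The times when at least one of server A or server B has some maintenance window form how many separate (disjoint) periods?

First set merges to 07:00–09:15, 14:00–15:45, 18:45–20:00.
Second set merges to 10:00–12:30, 13:00–13:45, 14:15–21:00.
A ∪ B = 07:00–09:15, 10:00–12:30, 13:00–13:45, 14:00–21:00.
That is 4 disjoint pieces.

4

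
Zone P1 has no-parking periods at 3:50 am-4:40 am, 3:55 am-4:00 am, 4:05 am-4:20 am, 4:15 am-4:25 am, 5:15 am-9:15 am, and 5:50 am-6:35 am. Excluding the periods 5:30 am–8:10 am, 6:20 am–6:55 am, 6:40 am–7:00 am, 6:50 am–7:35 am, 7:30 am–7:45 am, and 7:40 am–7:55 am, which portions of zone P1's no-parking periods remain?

A, merged: 3:50 am-4:40 am, 5:15 am-9:15 am.
B, merged: 5:30 am-8:10 am.
3:50 am-4:40 am: nothing removed.
5:15 am-9:15 am \ B = 5:15 am-5:30 am, 8:10 am-9:15 am.

3:50 am-4:40 am, 5:15 am-5:30 am, 8:10 am-9:15 am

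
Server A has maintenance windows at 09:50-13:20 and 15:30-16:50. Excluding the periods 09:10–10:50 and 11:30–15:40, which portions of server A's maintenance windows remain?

10:50–11:30, 15:40–16:50

09:50–13:20 minus B → 10:50–11:30.
15:30–16:50 minus B → 15:40–16:50.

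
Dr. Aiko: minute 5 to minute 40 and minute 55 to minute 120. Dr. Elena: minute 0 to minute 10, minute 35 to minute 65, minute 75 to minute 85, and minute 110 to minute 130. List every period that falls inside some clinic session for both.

minute 5 to minute 10, minute 35 to minute 40, minute 55 to minute 65, minute 75 to minute 85, minute 110 to minute 120

minute 5 to minute 40 ∩ B → minute 5 to minute 10, minute 35 to minute 40.
minute 55 to minute 120 ∩ B → minute 55 to minute 65, minute 75 to minute 85, minute 110 to minute 120.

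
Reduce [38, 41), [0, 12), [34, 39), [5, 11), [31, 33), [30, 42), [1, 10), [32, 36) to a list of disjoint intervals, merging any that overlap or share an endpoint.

Sort by start: [0, 12), [1, 10), [5, 11), [30, 42), [31, 33), [32, 36), [34, 39), [38, 41).
[1, 10) overlaps/touches [0, 12) → extend to [0, 12).
[5, 11) overlaps/touches [0, 12) → extend to [0, 12).
[30, 42) is disjoint → start new block.
[31, 33) overlaps/touches [30, 42) → extend to [30, 42).
[32, 36) overlaps/touches [30, 42) → extend to [30, 42).
[34, 39) overlaps/touches [30, 42) → extend to [30, 42).
[38, 41) overlaps/touches [30, 42) → extend to [30, 42).

[0, 12) ∪ [30, 42)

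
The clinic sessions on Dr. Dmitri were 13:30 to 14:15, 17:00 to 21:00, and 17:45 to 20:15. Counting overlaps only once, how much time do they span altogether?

Merged: 13:30-14:15, 17:00-21:00.
Lengths: 45 min + 4 h = 4 h 45 min.

4 h 45 min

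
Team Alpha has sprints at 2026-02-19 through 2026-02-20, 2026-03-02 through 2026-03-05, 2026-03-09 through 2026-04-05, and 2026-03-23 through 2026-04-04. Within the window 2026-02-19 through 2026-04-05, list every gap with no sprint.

Covered (merged): 2026-02-19 through 2026-02-20, 2026-03-02 through 2026-03-05, 2026-03-09 through 2026-04-05.
Complement within 2026-02-19 through 2026-04-05: 2026-02-21 through 2026-03-01, 2026-03-06 through 2026-03-08.

2026-02-21 through 2026-03-01, 2026-03-06 through 2026-03-08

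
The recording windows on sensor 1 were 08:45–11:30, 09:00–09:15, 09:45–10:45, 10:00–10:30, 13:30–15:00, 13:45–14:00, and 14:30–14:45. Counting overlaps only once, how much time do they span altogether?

4 h 15 min

Merged: 08:45–11:30, 13:30–15:00.
Lengths: 2 h 45 min + 1 h 30 min = 4 h 15 min.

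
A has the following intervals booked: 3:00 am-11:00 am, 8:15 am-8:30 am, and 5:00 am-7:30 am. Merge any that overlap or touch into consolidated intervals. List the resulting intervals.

Sort by start: 3:00 am-11:00 am, 5:00 am-7:30 am, 8:15 am-8:30 am.
5:00 am-7:30 am overlaps/touches 3:00 am-11:00 am → extend to 3:00 am-11:00 am.
8:15 am-8:30 am overlaps/touches 3:00 am-11:00 am → extend to 3:00 am-11:00 am.

3:00 am-11:00 am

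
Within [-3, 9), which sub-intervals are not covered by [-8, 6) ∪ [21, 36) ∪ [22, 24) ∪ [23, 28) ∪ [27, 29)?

[6, 9)

After merging, the occupied span is [-8, 6), [21, 36).
Gaps within [-3, 9): [6, 9).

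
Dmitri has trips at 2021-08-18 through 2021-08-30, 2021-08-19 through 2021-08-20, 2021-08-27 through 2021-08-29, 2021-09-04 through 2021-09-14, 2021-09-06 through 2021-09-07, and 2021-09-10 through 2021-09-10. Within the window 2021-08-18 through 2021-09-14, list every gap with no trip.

2021-08-31 through 2021-09-03

After merging, the occupied span is 2021-08-18 through 2021-08-30, 2021-09-04 through 2021-09-14.
Uncovered inside 2021-08-18 through 2021-09-14: 2021-08-31 through 2021-09-03.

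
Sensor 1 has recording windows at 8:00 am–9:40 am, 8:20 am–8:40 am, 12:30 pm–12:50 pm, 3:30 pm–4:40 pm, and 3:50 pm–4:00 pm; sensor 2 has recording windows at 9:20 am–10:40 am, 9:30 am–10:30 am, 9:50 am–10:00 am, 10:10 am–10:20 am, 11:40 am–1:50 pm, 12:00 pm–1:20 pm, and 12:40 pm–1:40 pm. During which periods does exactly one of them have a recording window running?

Merge the first list: 8:00 am-9:40 am, 12:30 pm-12:50 pm, 3:30 pm-4:40 pm.
Merge the second list: 9:20 am-10:40 am, 11:40 am-1:50 pm.
A but not B: 8:00 am-9:20 am, 3:30 pm-4:40 pm.
B but not A: 9:40 am-10:40 am, 11:40 am-12:30 pm, 12:50 pm-1:50 pm.
Combining gives A △ B.

8:00 am-9:20 am, 9:40 am-10:40 am, 11:40 am-12:30 pm, 12:50 pm-1:50 pm, 3:30 pm-4:40 pm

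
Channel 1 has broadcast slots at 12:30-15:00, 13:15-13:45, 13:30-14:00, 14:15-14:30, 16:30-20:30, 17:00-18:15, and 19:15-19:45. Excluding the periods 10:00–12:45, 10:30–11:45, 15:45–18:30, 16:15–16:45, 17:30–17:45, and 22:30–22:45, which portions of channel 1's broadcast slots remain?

12:45–15:00, 18:30–20:30

A, merged: 12:30–15:00, 16:30–20:30.
B, merged: 10:00–12:45, 15:45–18:30, 22:30–22:45.
12:30–15:00 minus B → 12:45–15:00.
16:30–20:30 minus B → 18:30–20:30.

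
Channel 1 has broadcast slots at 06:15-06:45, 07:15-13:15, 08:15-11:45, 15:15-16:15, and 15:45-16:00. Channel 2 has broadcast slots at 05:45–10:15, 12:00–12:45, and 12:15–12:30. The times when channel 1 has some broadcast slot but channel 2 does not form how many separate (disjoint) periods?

First set merges to 06:15–06:45, 07:15–13:15, 15:15–16:15.
Second set merges to 05:45–10:15, 12:00–12:45.
A \ B = 10:15–12:00, 12:45–13:15, 15:15–16:15.
That is 3 disjoint pieces.

3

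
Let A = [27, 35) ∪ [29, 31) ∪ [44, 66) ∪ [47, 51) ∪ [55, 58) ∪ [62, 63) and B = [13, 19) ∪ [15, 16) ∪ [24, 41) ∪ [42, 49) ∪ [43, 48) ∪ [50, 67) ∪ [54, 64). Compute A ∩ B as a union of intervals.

Merge the first list: [27, 35), [44, 66).
Merge the second list: [13, 19), [24, 41), [42, 49), [50, 67).
[27, 35) meets the second set on [27, 35).
[44, 66) meets the second set on [44, 49), [50, 66).

[27, 35) ∪ [44, 49) ∪ [50, 66)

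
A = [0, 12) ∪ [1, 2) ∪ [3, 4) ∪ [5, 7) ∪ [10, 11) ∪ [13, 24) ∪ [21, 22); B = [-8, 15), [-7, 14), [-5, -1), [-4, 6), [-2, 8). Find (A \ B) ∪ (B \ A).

Merge the first list: [0, 12), [13, 24).
Merge the second list: [-8, 15).
A \ B = [15, 24).
B \ A = [-8, 0), [12, 13).
Union of the two gives the symmetric difference.

[-8, 0) ∪ [12, 13) ∪ [15, 24)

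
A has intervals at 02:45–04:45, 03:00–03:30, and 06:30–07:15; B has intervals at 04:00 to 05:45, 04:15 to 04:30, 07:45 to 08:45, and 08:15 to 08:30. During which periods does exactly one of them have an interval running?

02:45-04:00, 04:45-05:45, 06:30-07:15, 07:45-08:45

A, merged: 02:45-04:45, 06:30-07:15.
B, merged: 04:00-05:45, 07:45-08:45.
A \ B = 02:45-04:00, 06:30-07:15.
B \ A = 04:45-05:45, 07:45-08:45.
Union of the two gives the symmetric difference.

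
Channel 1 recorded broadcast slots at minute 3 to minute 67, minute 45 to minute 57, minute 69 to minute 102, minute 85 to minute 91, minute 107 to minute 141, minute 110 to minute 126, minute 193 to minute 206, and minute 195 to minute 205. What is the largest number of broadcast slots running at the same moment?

2

At minute 45, 2 of the intervals are simultaneously active.
No point has more.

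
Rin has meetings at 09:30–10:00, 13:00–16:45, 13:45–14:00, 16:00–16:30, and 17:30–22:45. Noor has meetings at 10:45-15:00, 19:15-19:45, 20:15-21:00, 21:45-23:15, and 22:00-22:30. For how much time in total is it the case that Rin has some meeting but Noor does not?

5 h 15 min

First set merges to 09:30-10:00, 13:00-16:45, 17:30-22:45.
Second set merges to 10:45-15:00, 19:15-19:45, 20:15-21:00, 21:45-23:15.
A \ B = 09:30-10:00, 15:00-16:45, 17:30-19:15, 19:45-20:15, 21:00-21:45.
Total: 30 min + 1 h 45 min + 1 h 45 min + 30 min + 45 min = 5 h 15 min.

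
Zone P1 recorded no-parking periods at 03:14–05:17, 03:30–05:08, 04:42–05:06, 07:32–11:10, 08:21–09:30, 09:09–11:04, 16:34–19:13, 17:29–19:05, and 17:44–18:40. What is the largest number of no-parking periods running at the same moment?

3

Sweep endpoints in order; track running count of active intervals.
Peak of 3 reached at 04:42.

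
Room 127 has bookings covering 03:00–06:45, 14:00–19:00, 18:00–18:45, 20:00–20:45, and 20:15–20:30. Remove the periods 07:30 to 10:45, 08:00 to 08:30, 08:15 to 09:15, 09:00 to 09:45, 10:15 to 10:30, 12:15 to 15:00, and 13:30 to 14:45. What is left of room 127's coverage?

03:00-06:45, 15:00-19:00, 20:00-20:45

First set merges to 03:00-06:45, 14:00-19:00, 20:00-20:45.
Second set merges to 07:30-10:45, 12:15-15:00.
03:00-06:45: no B overlap → unchanged.
14:00-19:00 minus B → 15:00-19:00.
20:00-20:45: no B overlap → unchanged.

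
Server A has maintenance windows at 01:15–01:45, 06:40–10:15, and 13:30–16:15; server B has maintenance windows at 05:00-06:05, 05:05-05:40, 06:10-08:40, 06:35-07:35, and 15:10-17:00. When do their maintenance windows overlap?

06:40-08:40, 15:10-16:15

B, merged: 05:00-06:05, 06:10-08:40, 15:10-17:00.
01:15-01:45 meets no B interval.
06:40-10:15 ∩ B → 06:40-08:40.
13:30-16:15 ∩ B → 15:10-16:15.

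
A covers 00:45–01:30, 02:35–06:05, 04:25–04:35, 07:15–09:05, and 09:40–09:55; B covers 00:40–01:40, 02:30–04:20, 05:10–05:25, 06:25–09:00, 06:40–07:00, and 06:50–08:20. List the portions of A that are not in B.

04:20–05:10, 05:25–06:05, 09:00–09:05, 09:40–09:55

First set merges to 00:45–01:30, 02:35–06:05, 07:15–09:05, 09:40–09:55.
Second set merges to 00:40–01:40, 02:30–04:20, 05:10–05:25, 06:25–09:00.
00:45–01:30 lies entirely inside B → drops out.
02:35–06:05 with B removed leaves 04:20–05:10, 05:25–06:05.
07:15–09:05 with B removed leaves 09:00–09:05.
09:40–09:55 is untouched.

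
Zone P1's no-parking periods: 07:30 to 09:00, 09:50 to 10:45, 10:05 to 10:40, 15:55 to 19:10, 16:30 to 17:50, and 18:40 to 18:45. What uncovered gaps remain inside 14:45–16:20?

14:45–15:55

Covered (merged): 07:30–09:00, 09:50–10:45, 15:55–19:10.
Complement within 14:45–16:20: 14:45–15:55.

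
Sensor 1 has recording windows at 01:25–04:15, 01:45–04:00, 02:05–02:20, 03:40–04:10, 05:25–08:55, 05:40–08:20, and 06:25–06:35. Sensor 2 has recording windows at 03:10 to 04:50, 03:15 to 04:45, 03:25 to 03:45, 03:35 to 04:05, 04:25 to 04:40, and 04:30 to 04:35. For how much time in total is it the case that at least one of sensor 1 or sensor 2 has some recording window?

First set merges to 01:25–04:15, 05:25–08:55.
Second set merges to 03:10–04:50.
A ∪ B = 01:25–04:50, 05:25–08:55.
Total: 3 h 25 min + 3 h 30 min = 6 h 55 min.

6 h 55 min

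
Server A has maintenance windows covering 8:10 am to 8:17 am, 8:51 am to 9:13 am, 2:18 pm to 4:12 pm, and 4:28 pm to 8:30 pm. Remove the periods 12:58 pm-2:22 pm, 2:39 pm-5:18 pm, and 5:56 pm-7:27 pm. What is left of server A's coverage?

8:10 am–8:17 am: nothing removed.
8:51 am–9:13 am: nothing removed.
2:18 pm–4:12 pm \ B = 2:22 pm–2:39 pm.
4:28 pm–8:30 pm \ B = 5:18 pm–5:56 pm, 7:27 pm–8:30 pm.

8:10 am–8:17 am, 8:51 am–9:13 am, 2:22 pm–2:39 pm, 5:18 pm–5:56 pm, 7:27 pm–8:30 pm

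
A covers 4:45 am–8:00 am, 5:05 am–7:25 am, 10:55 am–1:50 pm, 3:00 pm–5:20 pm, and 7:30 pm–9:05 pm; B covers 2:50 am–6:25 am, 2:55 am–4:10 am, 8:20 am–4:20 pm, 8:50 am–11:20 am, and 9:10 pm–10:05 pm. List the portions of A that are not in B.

Merge the first list: 4:45 am–8:00 am, 10:55 am–1:50 pm, 3:00 pm–5:20 pm, 7:30 pm–9:05 pm.
Merge the second list: 2:50 am–6:25 am, 8:20 am–4:20 pm, 9:10 pm–10:05 pm.
4:45 am–8:00 am with B removed leaves 6:25 am–8:00 am.
10:55 am–1:50 pm lies entirely inside B → drops out.
3:00 pm–5:20 pm with B removed leaves 4:20 pm–5:20 pm.
7:30 pm–9:05 pm is untouched.

6:25 am–8:00 am, 4:20 pm–5:20 pm, 7:30 pm–9:05 pm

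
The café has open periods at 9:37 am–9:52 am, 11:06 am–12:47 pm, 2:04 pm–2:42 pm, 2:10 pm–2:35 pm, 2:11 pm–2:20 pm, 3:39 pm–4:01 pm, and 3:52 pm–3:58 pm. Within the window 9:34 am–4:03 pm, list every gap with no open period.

9:34 am-9:37 am, 9:52 am-11:06 am, 12:47 pm-2:04 pm, 2:42 pm-3:39 pm, 4:01 pm-4:03 pm

After merging, the occupied span is 9:37 am-9:52 am, 11:06 am-12:47 pm, 2:04 pm-2:42 pm, 3:39 pm-4:01 pm.
Complement within 9:34 am-4:03 pm: 9:34 am-9:37 am, 9:52 am-11:06 am, 12:47 pm-2:04 pm, 2:42 pm-3:39 pm, 4:01 pm-4:03 pm.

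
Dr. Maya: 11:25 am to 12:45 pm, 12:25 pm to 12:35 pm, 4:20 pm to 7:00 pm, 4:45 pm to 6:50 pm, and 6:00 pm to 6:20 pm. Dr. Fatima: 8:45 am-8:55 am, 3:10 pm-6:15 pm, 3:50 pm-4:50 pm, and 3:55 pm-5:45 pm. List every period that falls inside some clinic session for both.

4:20 pm–6:15 pm

A, merged: 11:25 am–12:45 pm, 4:20 pm–7:00 pm.
B, merged: 8:45 am–8:55 am, 3:10 pm–6:15 pm.
11:25 am–12:45 pm: no overlap with the second set.
4:20 pm–7:00 pm meets the second set on 4:20 pm–6:15 pm.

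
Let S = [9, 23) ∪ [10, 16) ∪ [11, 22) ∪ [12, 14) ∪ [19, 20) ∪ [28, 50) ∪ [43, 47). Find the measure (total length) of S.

Merged: [9, 23), [28, 50).
Lengths: 14 + 22 = 36.

36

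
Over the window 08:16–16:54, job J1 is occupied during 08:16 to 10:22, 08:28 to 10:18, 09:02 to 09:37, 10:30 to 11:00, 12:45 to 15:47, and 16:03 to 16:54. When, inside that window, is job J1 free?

Covered (merged): 08:16–10:22, 10:30–11:00, 12:45–15:47, 16:03–16:54.
Uncovered inside 08:16–16:54: 10:22–10:30, 11:00–12:45, 15:47–16:03.

10:22–10:30, 11:00–12:45, 15:47–16:03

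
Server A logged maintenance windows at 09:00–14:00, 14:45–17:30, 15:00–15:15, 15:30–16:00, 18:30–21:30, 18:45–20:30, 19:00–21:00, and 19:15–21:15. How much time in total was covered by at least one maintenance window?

Merged: 09:00–14:00, 14:45–17:30, 18:30–21:30.
Lengths: 5 h + 2 h 45 min + 3 h = 10 h 45 min.

10 h 45 min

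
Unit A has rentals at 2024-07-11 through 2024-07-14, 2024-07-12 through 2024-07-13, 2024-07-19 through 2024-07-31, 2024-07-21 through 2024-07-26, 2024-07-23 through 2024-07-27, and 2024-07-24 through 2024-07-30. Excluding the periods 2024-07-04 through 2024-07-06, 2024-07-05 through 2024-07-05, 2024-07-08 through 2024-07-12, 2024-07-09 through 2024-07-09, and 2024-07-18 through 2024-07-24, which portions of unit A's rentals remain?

2024-07-13 through 2024-07-14, 2024-07-25 through 2024-07-31

A, merged: 2024-07-11 through 2024-07-14, 2024-07-19 through 2024-07-31.
B, merged: 2024-07-04 through 2024-07-06, 2024-07-08 through 2024-07-12, 2024-07-18 through 2024-07-24.
2024-07-11 through 2024-07-14 with B removed leaves 2024-07-13 through 2024-07-14.
2024-07-19 through 2024-07-31 with B removed leaves 2024-07-25 through 2024-07-31.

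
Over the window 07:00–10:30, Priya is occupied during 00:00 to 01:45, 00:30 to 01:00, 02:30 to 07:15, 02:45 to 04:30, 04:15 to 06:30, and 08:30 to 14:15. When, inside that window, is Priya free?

07:15–08:30

After merging, the occupied span is 00:00–01:45, 02:30–07:15, 08:30–14:15.
Gaps within 07:00–10:30: 07:15–08:30.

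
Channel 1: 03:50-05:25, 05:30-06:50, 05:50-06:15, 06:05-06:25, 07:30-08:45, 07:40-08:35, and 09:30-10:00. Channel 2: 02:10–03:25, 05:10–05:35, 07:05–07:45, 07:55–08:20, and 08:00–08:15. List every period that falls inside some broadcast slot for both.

05:10-05:25, 05:30-05:35, 07:30-07:45, 07:55-08:20

Merge the first list: 03:50-05:25, 05:30-06:50, 07:30-08:45, 09:30-10:00.
Merge the second list: 02:10-03:25, 05:10-05:35, 07:05-07:45, 07:55-08:20.
03:50-05:25 overlaps B on 05:10-05:25.
05:30-06:50 overlaps B on 05:30-05:35.
07:30-08:45 overlaps B on 07:30-07:45, 07:55-08:20.
09:30-10:00 falls entirely outside B.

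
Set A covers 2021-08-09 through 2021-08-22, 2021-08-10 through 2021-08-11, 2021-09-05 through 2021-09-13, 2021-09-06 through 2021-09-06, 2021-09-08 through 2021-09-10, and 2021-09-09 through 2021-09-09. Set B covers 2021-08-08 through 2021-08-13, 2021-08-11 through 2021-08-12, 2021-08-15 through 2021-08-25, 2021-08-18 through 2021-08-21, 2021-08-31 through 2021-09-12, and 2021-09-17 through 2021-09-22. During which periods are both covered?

2021-08-09 through 2021-08-13, 2021-08-15 through 2021-08-22, 2021-09-05 through 2021-09-12

Merge the first list: 2021-08-09 through 2021-08-22, 2021-09-05 through 2021-09-13.
Merge the second list: 2021-08-08 through 2021-08-13, 2021-08-15 through 2021-08-25, 2021-08-31 through 2021-09-12, 2021-09-17 through 2021-09-22.
2021-08-09 through 2021-08-22 meets the second set on 2021-08-09 through 2021-08-13, 2021-08-15 through 2021-08-22.
2021-09-05 through 2021-09-13 meets the second set on 2021-09-05 through 2021-09-12.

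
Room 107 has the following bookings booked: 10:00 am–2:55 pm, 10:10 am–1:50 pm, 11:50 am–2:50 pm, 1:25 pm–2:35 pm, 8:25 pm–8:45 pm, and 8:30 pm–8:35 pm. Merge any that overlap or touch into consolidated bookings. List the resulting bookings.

10:10 am–1:50 pm overlaps/touches 10:00 am–2:55 pm → extend to 10:00 am–2:55 pm.
11:50 am–2:50 pm overlaps/touches 10:00 am–2:55 pm → extend to 10:00 am–2:55 pm.
1:25 pm–2:35 pm overlaps/touches 10:00 am–2:55 pm → extend to 10:00 am–2:55 pm.
8:25 pm–8:45 pm is disjoint → start new block.
8:30 pm–8:35 pm overlaps/touches 8:25 pm–8:45 pm → extend to 8:25 pm–8:45 pm.

10:00 am–2:55 pm, 8:25 pm–8:45 pm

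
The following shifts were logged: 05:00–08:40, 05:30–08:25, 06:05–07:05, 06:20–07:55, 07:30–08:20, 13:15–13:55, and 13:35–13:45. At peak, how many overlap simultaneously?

Sweep endpoints in order; track running count of active intervals.
Peak of 4 reached at 06:20.

4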